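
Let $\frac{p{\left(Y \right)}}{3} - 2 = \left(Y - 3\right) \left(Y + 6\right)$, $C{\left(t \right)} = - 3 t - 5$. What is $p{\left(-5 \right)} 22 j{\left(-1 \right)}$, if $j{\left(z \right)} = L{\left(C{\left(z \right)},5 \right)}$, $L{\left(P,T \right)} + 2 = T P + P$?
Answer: $5544$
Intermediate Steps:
$C{\left(t \right)} = -5 - 3 t$
$p{\left(Y \right)} = 6 + 3 \left(-3 + Y\right) \left(6 + Y\right)$ ($p{\left(Y \right)} = 6 + 3 \left(Y - 3\right) \left(Y + 6\right) = 6 + 3 \left(-3 + Y\right) \left(6 + Y\right)$)
$L{\left(P,T \right)} = -2 + P + P T$ ($L{\left(P,T \right)} = -2 + \left(T P + P\right) = -2 + \left(P T + P\right) = -2 + \left(P + P T\right) = -2 + P + P T$)
$j{\left(z \right)} = -32 - 18 z$ ($j{\left(z \right)} = -2 - \left(5 + 3 z\right) + \left(-5 - 3 z\right) 5 = -2 - \left(5 + 3 z\right) - \left(25 + 15 z\right) = -32 - 18 z$)
$p{\left(-5 \right)} 22 j{\left(-1 \right)} = \left(-48 + 3 \left(-5\right)^{2} + 9 \left(-5\right)\right) 22 \left(-32 - -18\right) = \left(-48 + 3 \cdot 25 - 45\right) 22 \left(-32 + 18\right) = \left(-48 + 75 - 45\right) 22 \left(-14\right) = \left(-18\right) 22 \left(-14\right) = \left(-396\right) \left(-14\right) = 5544$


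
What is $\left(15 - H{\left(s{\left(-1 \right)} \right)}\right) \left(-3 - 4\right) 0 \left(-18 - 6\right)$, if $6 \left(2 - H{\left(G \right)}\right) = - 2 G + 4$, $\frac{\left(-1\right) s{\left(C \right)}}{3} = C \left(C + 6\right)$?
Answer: $0$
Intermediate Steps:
$s{\left(C \right)} = - 3 C \left(6 + C\right)$ ($s{\left(C \right)} = - 3 C \left(C + 6\right) = - 3 C \left(6 + C\right)$)
$H{\left(G \right)} = \frac{4}{3} + \frac{G}{3}$ ($H{\left(G \right)} = 2 - \frac{- 2 G + 4}{6} = 2 - \frac{4 - 2 G}{6} = 2 + \left(- \frac{2}{3} + \frac{G}{3}\right) = \frac{4}{3} + \frac{G}{3}$)
$\left(15 - H{\left(s{\left(-1 \right)} \right)}\right) \left(-3 - 4\right) 0 \left(-18 - 6\right) = \left(15 - \left(\frac{4}{3} + \frac{\left(-3\right) \left(-1\right) \left(6 - 1\right)}{3}\right)\right) \left(-3 - 4\right) 0 \left(-18 - 6\right) = \left(15 - \left(\frac{4}{3} + \frac{\left(-3\right) \left(-1\right) 5}{3}\right)\right) \left(\left(-7\right) 0\right) \left(-24\right) = \left(15 - \left(\frac{4}{3} + \frac{1}{3} \cdot 15\right)\right) 0 \left(-24\right) = \left(15 - \left(\frac{4}{3} + 5\right)\right) 0 \left(-24\right) = \left(15 - \frac{19}{3}\right) 0 \left(-24\right) = \frac{26}{3} \cdot 0 \left(-24\right) = 0 \left(-24\right) = 0$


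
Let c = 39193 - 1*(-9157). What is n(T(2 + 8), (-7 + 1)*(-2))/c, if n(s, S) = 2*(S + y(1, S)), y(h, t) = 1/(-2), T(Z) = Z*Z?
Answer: 23/48350 ≈ 0.00047570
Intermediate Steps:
T(Z) = Z²
y(h, t) = -½
n(s, S) = -1 + 2*S (n(s, S) = 2*(S - ½) = 2*(-½ + S) = -1 + 2*S)
c = 48350 (c = 39193 + 9157 = 48350)
n(T(2 + 8), (-7 + 1)*(-2))/c = (-1 + 2*((-7 + 1)*(-2)))/48350 = (-1 + 2*(-6*(-2)))*(1/48350) = (-1 + 2*12)*(1/48350) = (-1 + 24)*(1/48350) = 23*(1/48350) = 23/48350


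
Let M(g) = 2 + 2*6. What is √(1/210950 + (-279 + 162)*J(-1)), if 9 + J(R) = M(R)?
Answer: I*√1041297710062/42190 ≈ 24.187*I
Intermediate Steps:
M(g) = 14 (M(g) = 2 + 12 = 14)
J(R) = 5 (J(R) = -9 + 14 = 5)
√(1/210950 + (-279 + 162)*J(-1)) = √(1/210950 + (-279 + 162)*5) = √(1/210950 - 117*5) = √(1/210950 - 585) = √(-123405749/210950) = I*√1041297710062/42190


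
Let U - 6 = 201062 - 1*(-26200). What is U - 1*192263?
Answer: 35005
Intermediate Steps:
U = 227268 (U = 6 + (201062 - 1*(-26200)) = 6 + (201062 + 26200) = 6 + 227262 = 227268)
U - 1*192263 = 227268 - 1*192263 = 227268 - 192263 = 35005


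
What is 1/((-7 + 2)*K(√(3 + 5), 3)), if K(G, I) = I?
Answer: -1/15 ≈ -0.066667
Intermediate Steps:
1/((-7 + 2)*K(√(3 + 5), 3)) = 1/((-7 + 2)*3) = 1/(-5*3) = 1/(-15) = -1/15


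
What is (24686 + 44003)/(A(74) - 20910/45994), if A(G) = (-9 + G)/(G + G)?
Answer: -233786858084/52535 ≈ -4.4501e+6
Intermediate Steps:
A(G) = (-9 + G)/(2*G) (A(G) = (-9 + G)/((2*G)) = (-9 + G)*(1/(2*G)) = (-9 + G)/(2*G))
(24686 + 44003)/(A(74) - 20910/45994) = (24686 + 44003)/((½)*(-9 + 74)/74 - 20910/45994) = 68689/((½)*(1/74)*65 - 20910*1/45994) = 68689/(65/148 - 10455/22997) = 68689/(-52535/3403556) = 68689*(-3403556/52535) = -233786858084/52535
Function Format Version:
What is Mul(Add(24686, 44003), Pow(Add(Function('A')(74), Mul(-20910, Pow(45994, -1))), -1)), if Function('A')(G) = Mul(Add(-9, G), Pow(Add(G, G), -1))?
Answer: Rational(-233786858084, 52535) ≈ -4.4501e+6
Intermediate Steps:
Function('A')(G) = Mul(Rational(1, 2), Pow(G, -1), Add(-9, G)) (Function('A')(G) = Mul(Add(-9, G), Pow(Mul(2, G), -1)) = Mul(Add(-9, G), Mul(Rational(1, 2), Pow(G, -1))) = Mul(Rational(1, 2), Pow(G, -1), Add(-9, G)))
Mul(Add(24686, 44003), Pow(Add(Function('A')(74), Mul(-20910, Pow(45994, -1))), -1)) = Mul(Add(24686, 44003), Pow(Add(Mul(Rational(1, 2), Pow(74, -1), Add(-9, 74)), Mul(-20910, Pow(45994, -1))), -1)) = Mul(68689, Pow(Add(Mul(Rational(1, 2), Rational(1, 74), 65), Mul(-20910, Rational(1, 45994))), -1)) = Mul(68689, Pow(Add(Rational(65, 148), Rational(-10455, 22997)), -1)) = Mul(68689, Pow(Rational(-52535, 3403556), -1)) = Mul(68689, Rational(-3403556, 52535)) = Rational(-233786858084, 52535)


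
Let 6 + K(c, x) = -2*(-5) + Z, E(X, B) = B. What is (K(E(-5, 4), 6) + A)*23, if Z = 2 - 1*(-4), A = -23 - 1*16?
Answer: -667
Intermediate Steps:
A = -39 (A = -23 - 16 = -39)
Z = 6 (Z = 2 + 4 = 6)
K(c, x) = 10 (K(c, x) = -6 + (-2*(-5) + 6) = -6 + (10 + 6) = -6 + 16 = 10)
(K(E(-5, 4), 6) + A)*23 = (10 - 39)*23 = -29*23 = -667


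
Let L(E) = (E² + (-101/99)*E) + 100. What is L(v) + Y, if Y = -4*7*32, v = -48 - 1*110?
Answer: 2408590/99 ≈ 24329.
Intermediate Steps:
v = -158 (v = -48 - 110 = -158)
L(E) = 100 + E² - 101*E/99 (L(E) = (E² + (-101*1/99)*E) + 100 = (E² - 101*E/99) + 100 = 100 + E² - 101*E/99)
Y = -896 (Y = -28*32 = -896)
L(v) + Y = (100 + (-158)² - 101/99*(-158)) - 896 = (100 + 24964 + 15958/99) - 896 = 2497294/99 - 896 = 2408590/99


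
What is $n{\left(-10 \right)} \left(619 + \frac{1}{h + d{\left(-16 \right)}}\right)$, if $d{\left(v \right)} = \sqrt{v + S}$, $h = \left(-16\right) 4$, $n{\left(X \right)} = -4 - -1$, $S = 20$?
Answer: $- \frac{115131}{62} \approx -1857.0$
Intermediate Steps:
$n{\left(X \right)} = -3$ ($n{\left(X \right)} = -4 + 1 = -3$)
$h = -64$
$d{\left(v \right)} = \sqrt{20 + v}$ ($d{\left(v \right)} = \sqrt{v + 20} = \sqrt{20 + v}$)
$n{\left(-10 \right)} \left(619 + \frac{1}{h + d{\left(-16 \right)}}\right) = - 3 \left(619 + \frac{1}{-64 + \sqrt{20 - 16}}\right) = - 3 \left(619 + \frac{1}{-64 + \sqrt{4}}\right) = - 3 \left(619 + \frac{1}{-64 + 2}\right) = - 3 \left(619 + \frac{1}{-62}\right) = - 3 \left(619 - \frac{1}{62}\right) = \left(-3\right) \frac{38377}{62} = - \frac{115131}{62}$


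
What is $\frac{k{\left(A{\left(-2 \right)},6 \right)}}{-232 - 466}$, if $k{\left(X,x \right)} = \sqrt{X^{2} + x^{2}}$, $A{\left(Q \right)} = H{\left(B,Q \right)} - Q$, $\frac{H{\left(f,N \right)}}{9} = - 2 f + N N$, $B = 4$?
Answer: $- \frac{\sqrt{298}}{349} \approx -0.049463$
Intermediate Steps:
$H{\left(f,N \right)} = - 18 f + 9 N^{2}$ ($H{\left(f,N \right)} = 9 \left(- 2 f + N N\right) = 9 \left(- 2 f + N^{2}\right) = 9 \left(N^{2} - 2 f\right) = - 18 f + 9 N^{2}$)
$A{\left(Q \right)} = -72 - Q + 9 Q^{2}$ ($A{\left(Q \right)} = \left(\left(-18\right) 4 + 9 Q^{2}\right) - Q = \left(-72 + 9 Q^{2}\right) - Q = -72 - Q + 9 Q^{2}$)
$\frac{k{\left(A{\left(-2 \right)},6 \right)}}{-232 - 466} = \frac{\sqrt{\left(-72 - -2 + 9 \left(-2\right)^{2}\right)^{2} + 6^{2}}}{-232 - 466} = \frac{\sqrt{\left(-72 + 2 + 9 \cdot 4\right)^{2} + 36}}{-698} = \sqrt{\left(-72 + 2 + 36\right)^{2} + 36} \left(- \frac{1}{698}\right) = \sqrt{\left(-34\right)^{2} + 36} \left(- \frac{1}{698}\right) = \sqrt{1156 + 36} \left(- \frac{1}{698}\right) = \sqrt{1192} \left(- \frac{1}{698}\right) = 2 \sqrt{298} \left(- \frac{1}{698}\right) = - \frac{\sqrt{298}}{349}$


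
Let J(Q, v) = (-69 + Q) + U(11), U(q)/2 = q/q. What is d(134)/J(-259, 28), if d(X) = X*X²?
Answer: -1203052/163 ≈ -7380.7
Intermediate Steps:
U(q) = 2 (U(q) = 2*(q/q) = 2*1 = 2)
J(Q, v) = -67 + Q (J(Q, v) = (-69 + Q) + 2 = -67 + Q)
d(X) = X³
d(134)/J(-259, 28) = 134³/(-67 - 259) = 2406104/(-326) = 2406104*(-1/326) = -1203052/163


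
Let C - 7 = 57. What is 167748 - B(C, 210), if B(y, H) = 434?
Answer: 167314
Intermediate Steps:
C = 64 (C = 7 + 57 = 64)
167748 - B(C, 210) = 167748 - 1*434 = 167748 - 434 = 167314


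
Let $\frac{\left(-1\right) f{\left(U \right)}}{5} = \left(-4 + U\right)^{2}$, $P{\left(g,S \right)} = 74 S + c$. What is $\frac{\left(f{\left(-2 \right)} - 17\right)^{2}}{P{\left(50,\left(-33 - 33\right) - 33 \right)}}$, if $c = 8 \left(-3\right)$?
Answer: $- \frac{38809}{7350} \approx -5.2801$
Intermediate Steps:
$c = -24$
$P{\left(g,S \right)} = -24 + 74 S$ ($P{\left(g,S \right)} = 74 S - 24 = -24 + 74 S$)
$f{\left(U \right)} = - 5 \left(-4 + U\right)^{2}$
$\frac{\left(f{\left(-2 \right)} - 17\right)^{2}}{P{\left(50,\left(-33 - 33\right) - 33 \right)}} = \frac{\left(- 5 \left(-4 - 2\right)^{2} - 17\right)^{2}}{-24 + 74 \left(\left(-33 - 33\right) - 33\right)} = \frac{\left(- 5 \left(-6\right)^{2} - 17\right)^{2}}{-24 + 74 \left(-66 - 33\right)} = \frac{\left(\left(-5\right) 36 - 17\right)^{2}}{-24 + 74 \left(-99\right)} = \frac{\left(-180 - 17\right)^{2}}{-24 - 7326} = \frac{\left(-197\right)^{2}}{-7350} = 38809 \left(- \frac{1}{7350}\right) = - \frac{38809}{7350}$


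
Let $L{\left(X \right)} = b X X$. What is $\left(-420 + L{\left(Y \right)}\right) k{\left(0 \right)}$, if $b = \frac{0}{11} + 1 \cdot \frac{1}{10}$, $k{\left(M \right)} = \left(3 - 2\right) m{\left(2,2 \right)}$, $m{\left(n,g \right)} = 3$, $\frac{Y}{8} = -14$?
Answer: $\frac{12516}{5} \approx 2503.2$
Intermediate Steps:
$Y = -112$ ($Y = 8 \left(-14\right) = -112$)
$k{\left(M \right)} = 3$ ($k{\left(M \right)} = \left(3 - 2\right) 3 = 1 \cdot 3 = 3$)
$b = \frac{1}{10}$ ($b = 0 \cdot \frac{1}{11} + 1 \cdot \frac{1}{10} = 0 + \frac{1}{10} = \frac{1}{10} \approx 0.1$)
$L{\left(X \right)} = \frac{X^{2}}{10}$ ($L{\left(X \right)} = \frac{X}{10} X = \frac{X^{2}}{10}$)
$\left(-420 + L{\left(Y \right)}\right) k{\left(0 \right)} = \left(-420 + \frac{\left(-112\right)^{2}}{10}\right) 3 = \left(-420 + \frac{1}{10} \cdot 12544\right) 3 = \left(-420 + \frac{6272}{5}\right) 3 = \frac{4172}{5} \cdot 3 = \frac{12516}{5}$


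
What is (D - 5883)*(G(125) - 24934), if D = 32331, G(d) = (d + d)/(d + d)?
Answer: -659427984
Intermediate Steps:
G(d) = 1 (G(d) = (2*d)/((2*d)) = (2*d)*(1/(2*d)) = 1)
(D - 5883)*(G(125) - 24934) = (32331 - 5883)*(1 - 24934) = 26448*(-24933) = -659427984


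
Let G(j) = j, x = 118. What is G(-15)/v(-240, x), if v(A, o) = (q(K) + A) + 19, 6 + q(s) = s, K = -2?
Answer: 15/229 ≈ 0.065502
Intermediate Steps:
q(s) = -6 + s
v(A, o) = 11 + A (v(A, o) = ((-6 - 2) + A) + 19 = (-8 + A) + 19 = 11 + A)
G(-15)/v(-240, x) = -15/(11 - 240) = -15/(-229) = -15*(-1/229) = 15/229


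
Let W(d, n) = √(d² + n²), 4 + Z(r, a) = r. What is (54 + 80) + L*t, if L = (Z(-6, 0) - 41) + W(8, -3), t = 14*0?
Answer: 134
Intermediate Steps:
Z(r, a) = -4 + r
t = 0
L = -51 + √73 (L = ((-4 - 6) - 41) + √(8² + (-3)²) = (-10 - 41) + √(64 + 9) = -51 + √73 ≈ -42.456)
(54 + 80) + L*t = (54 + 80) + (-51 + √73)*0 = 134 + 0 = 134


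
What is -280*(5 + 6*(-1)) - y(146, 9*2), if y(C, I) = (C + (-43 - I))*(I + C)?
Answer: -13660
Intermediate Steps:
y(C, I) = (C + I)*(-43 + C - I) (y(C, I) = (-43 + C - I)*(C + I) = (C + I)*(-43 + C - I))
-280*(5 + 6*(-1)) - y(146, 9*2) = -280*(5 + 6*(-1)) - (146² - (9*2)² - 43*146 - 387*2) = -280*(5 - 6) - (21316 - 1*18² - 6278 - 43*18) = -280*(-1) - (21316 - 1*324 - 6278 - 774) = 280 - (21316 - 324 - 6278 - 774) = 280 - 1*13940 = 280 - 13940 = -13660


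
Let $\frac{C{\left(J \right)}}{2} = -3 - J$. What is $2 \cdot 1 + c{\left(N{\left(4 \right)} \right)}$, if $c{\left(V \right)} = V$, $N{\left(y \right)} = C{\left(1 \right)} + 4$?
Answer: $-2$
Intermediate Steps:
$C{\left(J \right)} = -6 - 2 J$ ($C{\left(J \right)} = 2 \left(-3 - J\right) = -6 - 2 J$)
$N{\left(y \right)} = -4$ ($N{\left(y \right)} = \left(-6 - 2\right) + 4 = -8 + 4 = -4$)
$2 \cdot 1 + c{\left(N{\left(4 \right)} \right)} = 2 \cdot 1 - 4 = 2 - 4 = -2$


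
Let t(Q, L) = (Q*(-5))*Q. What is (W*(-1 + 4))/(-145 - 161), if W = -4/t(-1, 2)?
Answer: -2/255 ≈ -0.0078431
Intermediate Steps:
t(Q, L) = -5*Q**2 (t(Q, L) = (-5*Q)*Q = -5*Q**2)
W = 4/5 (W = -4/((-5*(-1)**2)) = -4/((-5*1)) = -4/(-5) = -4*(-1/5) = 4/5 ≈ 0.80000)
(W*(-1 + 4))/(-145 - 161) = (4*(-1 + 4)/5)/(-145 - 161) = ((4/5)*3)/(-306) = -1/306*12/5 = -2/255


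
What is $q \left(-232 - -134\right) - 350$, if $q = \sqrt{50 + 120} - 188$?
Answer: $18074 - 98 \sqrt{170} \approx 16796.0$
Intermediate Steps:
$q = -188 + \sqrt{170}$ ($q = \sqrt{170} - 188 = -188 + \sqrt{170} \approx -174.96$)
$q \left(-232 - -134\right) - 350 = \left(-188 + \sqrt{170}\right) \left(-232 - -134\right) - 350 = \left(-188 + \sqrt{170}\right) \left(-232 + 134\right) - 350 = \left(-188 + \sqrt{170}\right) \left(-98\right) - 350 = \left(18424 - 98 \sqrt{170}\right) - 350 = 18074 - 98 \sqrt{170}$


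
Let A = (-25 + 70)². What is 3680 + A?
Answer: 5705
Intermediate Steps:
A = 2025 (A = 45² = 2025)
3680 + A = 3680 + 2025 = 5705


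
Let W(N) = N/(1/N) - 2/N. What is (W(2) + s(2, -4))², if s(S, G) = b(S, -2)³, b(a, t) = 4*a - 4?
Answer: 4489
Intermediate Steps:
b(a, t) = -4 + 4*a
W(N) = N² - 2/N (W(N) = N*N - 2/N = N² - 2/N)
s(S, G) = (-4 + 4*S)³
(W(2) + s(2, -4))² = ((-2 + 2³)/2 + 64*(-1 + 2)³)² = ((-2 + 8)/2 + 64*1³)² = ((½)*6 + 64*1)² = (3 + 64)² = 67² = 4489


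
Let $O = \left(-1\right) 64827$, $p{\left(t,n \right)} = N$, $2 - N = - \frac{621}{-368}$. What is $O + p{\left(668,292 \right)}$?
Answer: $- \frac{1037227}{16} \approx -64827.0$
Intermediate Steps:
$N = \frac{5}{16}$ ($N = 2 - - \frac{621}{-368} = 2 - \left(-621\right) \left(- \frac{1}{368}\right) = 2 - \frac{27}{16} = \frac{5}{16} \approx 0.3125$)
$p{\left(t,n \right)} = \frac{5}{16}$
$O = -64827$
$O + p{\left(668,292 \right)} = -64827 + \frac{5}{16} = - \frac{1037227}{16}$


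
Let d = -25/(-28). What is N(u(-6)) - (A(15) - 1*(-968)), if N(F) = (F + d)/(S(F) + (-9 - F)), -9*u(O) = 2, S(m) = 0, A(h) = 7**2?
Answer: -2249773/2212 ≈ -1017.1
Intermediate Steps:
A(h) = 49
d = 25/28 (d = -25*(-1/28) = 25/28 ≈ 0.89286)
u(O) = -2/9 (u(O) = -1/9*2 = -2/9)
N(F) = (25/28 + F)/(-9 - F) (N(F) = (F + 25/28)/(0 + (-9 - F)) = (25/28 + F)/(-9 - F))
N(u(-6)) - (A(15) - 1*(-968)) = (-25/28 - 1*(-2/9))/(9 - 2/9) - (49 - 1*(-968)) = (-25/28 + 2/9)/(79/9) - (49 + 968) = (9/79)*(-169/252) - 1*1017 = -169/2212 - 1017 = -2249773/2212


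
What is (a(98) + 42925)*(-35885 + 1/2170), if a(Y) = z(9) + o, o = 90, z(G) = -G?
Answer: -1674448264847/1085 ≈ -1.5433e+9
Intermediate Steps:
a(Y) = 81 (a(Y) = -1*9 + 90 = -9 + 90 = 81)
(a(98) + 42925)*(-35885 + 1/2170) = (81 + 42925)*(-35885 + 1/2170) = 43006*(-35885 + 1/2170) = 43006*(-77870449/2170) = -1674448264847/1085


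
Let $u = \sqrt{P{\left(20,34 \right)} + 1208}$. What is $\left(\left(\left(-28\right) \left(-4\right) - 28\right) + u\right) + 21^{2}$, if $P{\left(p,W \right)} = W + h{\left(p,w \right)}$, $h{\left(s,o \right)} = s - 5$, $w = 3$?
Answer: $525 + \sqrt{1257} \approx 560.45$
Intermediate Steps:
$h{\left(s,o \right)} = -5 + s$ ($h{\left(s,o \right)} = s - 5 = -5 + s$)
$P{\left(p,W \right)} = -5 + W + p$ ($P{\left(p,W \right)} = W + \left(-5 + p\right) = -5 + W + p$)
$u = \sqrt{1257}$ ($u = \sqrt{\left(-5 + 34 + 20\right) + 1208} = \sqrt{49 + 1208} = \sqrt{1257} \approx 35.454$)
$\left(\left(\left(-28\right) \left(-4\right) - 28\right) + u\right) + 21^{2} = \left(\left(\left(-28\right) \left(-4\right) - 28\right) + \sqrt{1257}\right) + 21^{2} = \left(\left(112 - 28\right) + \sqrt{1257}\right) + 441 = \left(84 + \sqrt{1257}\right) + 441 = 525 + \sqrt{1257}$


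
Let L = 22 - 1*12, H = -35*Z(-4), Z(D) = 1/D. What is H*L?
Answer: 175/2 ≈ 87.500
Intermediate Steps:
H = 35/4 (H = -35/(-4) = -35*(-1/4) = 35/4 ≈ 8.7500)
L = 10 (L = 22 - 12 = 10)
H*L = (35/4)*10 = 175/2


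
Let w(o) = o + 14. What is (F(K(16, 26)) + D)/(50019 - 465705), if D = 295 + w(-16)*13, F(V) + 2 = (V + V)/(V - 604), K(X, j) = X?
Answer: -39241/61105842 ≈ -0.00064218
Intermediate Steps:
w(o) = 14 + o
F(V) = -2 + 2*V/(-604 + V) (F(V) = -2 + (V + V)/(V - 604) = -2 + (2*V)/(-604 + V) = -2 + 2*V/(-604 + V))
D = 269 (D = 295 + (14 - 16)*13 = 295 - 2*13 = 295 - 26 = 269)
(F(K(16, 26)) + D)/(50019 - 465705) = (1208/(-604 + 16) + 269)/(50019 - 465705) = (1208/(-588) + 269)/(-415686) = (1208*(-1/588) + 269)*(-1/415686) = (-302/147 + 269)*(-1/415686) = (39241/147)*(-1/415686) = -39241/61105842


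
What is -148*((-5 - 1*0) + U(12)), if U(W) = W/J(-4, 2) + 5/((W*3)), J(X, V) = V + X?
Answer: 14467/9 ≈ 1607.4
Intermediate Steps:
U(W) = -W/2 + 5/(3*W) (U(W) = W/(2 - 4) + 5/((W*3)) = W/(-2) + 5/((3*W)) = W*(-½) + 5*(1/(3*W)) = -W/2 + 5/(3*W))
-148*((-5 - 1*0) + U(12)) = -148*((-5 - 1*0) + (-½*12 + (5/3)/12)) = -148*((-5 + 0) + (-6 + (5/3)*(1/12))) = -148*(-5 + (-6 + 5/36)) = -148*(-5 - 211/36) = -148*(-391/36) = 14467/9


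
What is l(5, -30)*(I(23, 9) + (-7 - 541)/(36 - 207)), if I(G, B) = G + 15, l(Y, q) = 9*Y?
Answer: 35230/19 ≈ 1854.2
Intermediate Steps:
I(G, B) = 15 + G
l(5, -30)*(I(23, 9) + (-7 - 541)/(36 - 207)) = (9*5)*((15 + 23) + (-7 - 541)/(36 - 207)) = 45*(38 - 548/(-171)) = 45*(38 - 548*(-1/171)) = 45*(38 + 548/171) = 45*(7046/171) = 35230/19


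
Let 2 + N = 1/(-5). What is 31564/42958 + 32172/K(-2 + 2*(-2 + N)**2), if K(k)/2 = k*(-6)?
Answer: -1426499351/17870528 ≈ -79.824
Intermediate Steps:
N = -11/5 (N = -2 + 1/(-5) = -2 + 1*(-1/5) = -2 - 1/5 = -11/5 ≈ -2.2000)
K(k) = -12*k (K(k) = 2*(k*(-6)) = 2*(-6*k) = -12*k)
31564/42958 + 32172/K(-2 + 2*(-2 + N)**2) = 31564/42958 + 32172/((-12*(-2 + 2*(-2 - 11/5)**2))) = 31564*(1/42958) + 32172/((-12*(-2 + 2*(-21/5)**2))) = 15782/21479 + 32172/((-12*(-2 + 2*(441/25)))) = 15782/21479 + 32172/((-12*(-2 + 882/25))) = 15782/21479 + 32172/((-12*832/25)) = 15782/21479 + 32172/(-9984/25) = 15782/21479 + 32172*(-25/9984) = 15782/21479 - 67025/832 = -1426499351/17870528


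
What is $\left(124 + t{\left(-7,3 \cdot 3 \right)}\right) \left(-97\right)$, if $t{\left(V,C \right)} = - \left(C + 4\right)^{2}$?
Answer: $4365$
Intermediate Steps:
$t{\left(V,C \right)} = - \left(4 + C\right)^{2}$
$\left(124 + t{\left(-7,3 \cdot 3 \right)}\right) \left(-97\right) = \left(124 - \left(4 + 3 \cdot 3\right)^{2}\right) \left(-97\right) = \left(124 - \left(4 + 9\right)^{2}\right) \left(-97\right) = \left(124 - 13^{2}\right) \left(-97\right) = \left(124 - 169\right) \left(-97\right) = \left(-45\right) \left(-97\right) = 4365$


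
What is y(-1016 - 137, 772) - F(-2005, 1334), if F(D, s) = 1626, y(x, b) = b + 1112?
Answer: 258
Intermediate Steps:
y(x, b) = 1112 + b
y(-1016 - 137, 772) - F(-2005, 1334) = (1112 + 772) - 1*1626 = 1884 - 1626 = 258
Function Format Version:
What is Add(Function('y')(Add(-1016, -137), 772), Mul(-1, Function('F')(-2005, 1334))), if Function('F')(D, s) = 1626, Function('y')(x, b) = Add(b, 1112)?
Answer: 258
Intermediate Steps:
Function('y')(x, b) = Add(1112, b)
Add(Function('y')(Add(-1016, -137), 772), Mul(-1, Function('F')(-2005, 1334))) = Add(Add(1112, 772), Mul(-1, 1626)) = Add(1884, -1626) = 258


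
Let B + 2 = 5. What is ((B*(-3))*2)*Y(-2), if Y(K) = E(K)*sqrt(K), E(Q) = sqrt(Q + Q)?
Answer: 36*sqrt(2) ≈ 50.912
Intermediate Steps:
B = 3 (B = -2 + 5 = 3)
E(Q) = sqrt(2)*sqrt(Q) (E(Q) = sqrt(2*Q) = sqrt(2)*sqrt(Q))
Y(K) = K*sqrt(2) (Y(K) = (sqrt(2)*sqrt(K))*sqrt(K) = K*sqrt(2))
((B*(-3))*2)*Y(-2) = ((3*(-3))*2)*(-2*sqrt(2)) = (-9*2)*(-2*sqrt(2)) = -(-36)*sqrt(2) = 36*sqrt(2)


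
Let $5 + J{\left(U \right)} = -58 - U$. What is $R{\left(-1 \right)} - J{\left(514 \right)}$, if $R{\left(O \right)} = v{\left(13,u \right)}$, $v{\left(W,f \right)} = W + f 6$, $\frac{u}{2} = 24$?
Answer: $878$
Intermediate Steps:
$J{\left(U \right)} = -63 - U$ ($J{\left(U \right)} = -5 - \left(58 + U\right) = -63 - U$)
$u = 48$ ($u = 2 \cdot 24 = 48$)
$v{\left(W,f \right)} = W + 6 f$
$R{\left(O \right)} = 301$ ($R{\left(O \right)} = 13 + 6 \cdot 48 = 13 + 288 = 301$)
$R{\left(-1 \right)} - J{\left(514 \right)} = 301 - \left(-63 - 514\right) = 301 - -577 = 301 + 577 = 878$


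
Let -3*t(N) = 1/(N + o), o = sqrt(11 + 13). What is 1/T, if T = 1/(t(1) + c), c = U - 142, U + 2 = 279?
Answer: 9316/69 - 2*sqrt(6)/69 ≈ 134.94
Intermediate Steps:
U = 277 (U = -2 + 279 = 277)
c = 135 (c = 277 - 142 = 135)
o = 2*sqrt(6) (o = sqrt(24) = 2*sqrt(6) ≈ 4.8990)
t(N) = -1/(3*(N + 2*sqrt(6)))
T = 1/(135 - 1/(3 + 6*sqrt(6))) (T = 1/(-1/(3*1 + 6*sqrt(6)) + 135) = 1/(-1/(3 + 6*sqrt(6)) + 135) = 1/(135 - 1/(3 + 6*sqrt(6))) ≈ 0.0074105)
1/T = 1/(6987/943346 + 3*sqrt(6)/1886692)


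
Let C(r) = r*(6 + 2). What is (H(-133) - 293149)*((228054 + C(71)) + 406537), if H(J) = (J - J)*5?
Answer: -186196225691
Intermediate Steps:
H(J) = 0 (H(J) = 0*5 = 0)
C(r) = 8*r (C(r) = r*8 = 8*r)
(H(-133) - 293149)*((228054 + C(71)) + 406537) = (0 - 293149)*((228054 + 8*71) + 406537) = -293149*((228054 + 568) + 406537) = -293149*(228622 + 406537) = -293149*635159 = -186196225691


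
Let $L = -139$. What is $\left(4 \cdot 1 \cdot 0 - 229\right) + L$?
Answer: $-368$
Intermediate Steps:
$\left(4 \cdot 1 \cdot 0 - 229\right) + L = \left(4 \cdot 1 \cdot 0 - 229\right) - 139 = \left(4 \cdot 0 - 229\right) - 139 = \left(0 - 229\right) - 139 = -229 - 139 = -368$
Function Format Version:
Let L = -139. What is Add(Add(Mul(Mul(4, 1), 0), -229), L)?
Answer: -368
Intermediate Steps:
Add(Add(Mul(Mul(4, 1), 0), -229), L) = Add(Add(Mul(Mul(4, 1), 0), -229), -139) = Add(Add(Mul(4, 0), -229), -139) = Add(Add(0, -229), -139) = Add(-229, -139) = -368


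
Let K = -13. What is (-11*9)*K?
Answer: 1287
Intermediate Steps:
(-11*9)*K = -11*9*(-13) = -99*(-13) = 1287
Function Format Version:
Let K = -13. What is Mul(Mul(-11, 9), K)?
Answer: 1287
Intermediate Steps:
Mul(Mul(-11, 9), K) = Mul(Mul(-11, 9), -13) = Mul(-99, -13) = 1287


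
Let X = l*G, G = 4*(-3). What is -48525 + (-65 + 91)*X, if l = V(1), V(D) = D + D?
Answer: -49149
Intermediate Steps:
G = -12
V(D) = 2*D
l = 2 (l = 2*1 = 2)
X = -24 (X = 2*(-12) = -24)
-48525 + (-65 + 91)*X = -48525 + (-65 + 91)*(-24) = -48525 + 26*(-24) = -48525 - 624 = -49149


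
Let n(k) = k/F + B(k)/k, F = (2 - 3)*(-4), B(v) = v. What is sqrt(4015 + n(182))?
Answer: sqrt(16246)/2 ≈ 63.730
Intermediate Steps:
F = 4 (F = -1*(-4) = 4)
n(k) = 1 + k/4 (n(k) = k/4 + k/k = k*(1/4) + 1 = k/4 + 1 = 1 + k/4)
sqrt(4015 + n(182)) = sqrt(4015 + (1 + (1/4)*182)) = sqrt(4015 + (1 + 91/2)) = sqrt(4015 + 93/2) = sqrt(8123/2) = sqrt(16246)/2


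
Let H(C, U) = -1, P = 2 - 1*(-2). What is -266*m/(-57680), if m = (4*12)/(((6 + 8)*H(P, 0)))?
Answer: -57/3605 ≈ -0.015811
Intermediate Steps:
P = 4 (P = 2 + 2 = 4)
m = -24/7 (m = (4*12)/(((6 + 8)*(-1))) = 48/((14*(-1))) = 48/(-14) = 48*(-1/14) = -24/7 ≈ -3.4286)
-266*m/(-57680) = -266*(-24/7)/(-57680) = 912*(-1/57680) = -57/3605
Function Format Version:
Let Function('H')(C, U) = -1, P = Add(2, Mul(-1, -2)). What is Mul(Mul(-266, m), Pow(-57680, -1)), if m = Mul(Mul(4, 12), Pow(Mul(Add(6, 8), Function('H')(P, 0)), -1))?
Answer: Rational(-57, 3605) ≈ -0.015811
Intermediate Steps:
P = 4 (P = Add(2, 2) = 4)
m = Rational(-24, 7) (m = Mul(Mul(4, 12), Pow(Mul(Add(6, 8), -1), -1)) = Mul(48, Pow(Mul(14, -1), -1)) = Mul(48, Pow(-14, -1)) = Mul(48, Rational(-1, 14)) = Rational(-24, 7) ≈ -3.4286)
Mul(Mul(-266, m), Pow(-57680, -1)) = Mul(Mul(-266, Rational(-24, 7)), Pow(-57680, -1)) = Mul(912, Rational(-1, 57680)) = Rational(-57, 3605)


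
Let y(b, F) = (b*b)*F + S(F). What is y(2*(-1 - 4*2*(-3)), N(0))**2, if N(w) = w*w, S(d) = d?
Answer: 0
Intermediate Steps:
N(w) = w**2
y(b, F) = F + F*b**2 (y(b, F) = (b*b)*F + F = b**2*F + F = F*b**2 + F = F + F*b**2)
y(2*(-1 - 4*2*(-3)), N(0))**2 = (0**2*(1 + (2*(-1 - 4*2*(-3)))**2))**2 = (0*(1 + (2*(-1 - 8*(-3)))**2))**2 = (0*(1 + (2*(-1 + 24))**2))**2 = (0*(1 + (2*23)**2))**2 = (0*(1 + 46**2))**2 = (0*(1 + 2116))**2 = (0*2117)**2 = 0**2 = 0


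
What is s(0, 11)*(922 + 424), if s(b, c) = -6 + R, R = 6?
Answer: 0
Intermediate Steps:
s(b, c) = 0 (s(b, c) = -6 + 6 = 0)
s(0, 11)*(922 + 424) = 0*(922 + 424) = 0*1346 = 0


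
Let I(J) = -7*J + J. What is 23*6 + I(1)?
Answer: 132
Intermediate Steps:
I(J) = -6*J
23*6 + I(1) = 23*6 - 6*1 = 138 - 6 = 132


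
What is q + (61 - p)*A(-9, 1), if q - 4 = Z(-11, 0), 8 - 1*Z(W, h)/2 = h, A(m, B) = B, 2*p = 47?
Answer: 115/2 ≈ 57.500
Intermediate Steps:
p = 47/2 (p = (½)*47 = 47/2 ≈ 23.500)
Z(W, h) = 16 - 2*h
q = 20 (q = 4 + (16 - 2*0) = 4 + (16 + 0) = 4 + 16 = 20)
q + (61 - p)*A(-9, 1) = 20 + (61 - 1*47/2)*1 = 20 + (61 - 47/2)*1 = 20 + (75/2)*1 = 20 + 75/2 = 115/2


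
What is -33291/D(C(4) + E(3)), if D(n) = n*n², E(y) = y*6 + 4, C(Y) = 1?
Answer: -33291/12167 ≈ -2.7362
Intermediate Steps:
E(y) = 4 + 6*y (E(y) = 6*y + 4 = 4 + 6*y)
D(n) = n³
-33291/D(C(4) + E(3)) = -33291/(1 + (4 + 6*3))³ = -33291/(1 + (4 + 18))³ = -33291/(1 + 22)³ = -33291/(23³) = -33291/12167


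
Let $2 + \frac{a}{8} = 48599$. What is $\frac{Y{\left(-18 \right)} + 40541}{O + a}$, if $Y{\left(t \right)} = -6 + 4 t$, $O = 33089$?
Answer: $\frac{40463}{421865} \approx 0.095915$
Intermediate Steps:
$a = 388776$ ($a = -16 + 8 \cdot 48599 = -16 + 388792 = 388776$)
$\frac{Y{\left(-18 \right)} + 40541}{O + a} = \frac{\left(-6 + 4 \left(-18\right)\right) + 40541}{33089 + 388776} = \frac{\left(-6 - 72\right) + 40541}{421865} = \left(-78 + 40541\right) \frac{1}{421865} = 40463 \cdot \frac{1}{421865} = \frac{40463}{421865}$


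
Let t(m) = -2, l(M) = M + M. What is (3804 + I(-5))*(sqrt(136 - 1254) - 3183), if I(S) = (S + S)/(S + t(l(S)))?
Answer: -84788754/7 + 26638*I*sqrt(1118)/7 ≈ -1.2113e+7 + 1.2724e+5*I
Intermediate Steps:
l(M) = 2*M
I(S) = 2*S/(-2 + S) (I(S) = (S + S)/(S - 2) = (2*S)/(-2 + S) = 2*S/(-2 + S))
(3804 + I(-5))*(sqrt(136 - 1254) - 3183) = (3804 + 2*(-5)/(-2 - 5))*(sqrt(136 - 1254) - 3183) = (3804 + 2*(-5)/(-7))*(sqrt(-1118) - 3183) = (3804 + 2*(-5)*(-1/7))*(I*sqrt(1118) - 3183) = (3804 + 10/7)*(-3183 + I*sqrt(1118)) = 26638*(-3183 + I*sqrt(1118))/7 = -84788754/7 + 26638*I*sqrt(1118)/7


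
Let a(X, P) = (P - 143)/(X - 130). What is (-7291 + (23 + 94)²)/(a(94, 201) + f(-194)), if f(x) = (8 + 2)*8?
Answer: 115164/1411 ≈ 81.619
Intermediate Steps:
a(X, P) = (-143 + P)/(-130 + X)
f(x) = 80 (f(x) = 10*8 = 80)
(-7291 + (23 + 94)²)/(a(94, 201) + f(-194)) = (-7291 + (23 + 94)²)/((-143 + 201)/(-130 + 94) + 80) = (-7291 + 117²)/(58/(-36) + 80) = (-7291 + 13689)/(-1/36*58 + 80) = 6398/(-29/18 + 80) = 6398/(1411/18) = 6398*(18/1411) = 115164/1411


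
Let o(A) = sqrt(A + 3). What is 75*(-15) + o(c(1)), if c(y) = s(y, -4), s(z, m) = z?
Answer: -1123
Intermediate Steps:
c(y) = y
o(A) = sqrt(3 + A)
75*(-15) + o(c(1)) = 75*(-15) + sqrt(3 + 1) = -1125 + sqrt(4) = -1125 + 2 = -1123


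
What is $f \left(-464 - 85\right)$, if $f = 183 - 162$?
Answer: $-11529$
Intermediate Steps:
$f = 21$
$f \left(-464 - 85\right) = 21 \left(-464 - 85\right) = 21 \left(-549\right) = -11529$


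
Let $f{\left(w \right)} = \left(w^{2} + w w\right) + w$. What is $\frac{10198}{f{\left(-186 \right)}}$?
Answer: $\frac{5099}{34503} \approx 0.14778$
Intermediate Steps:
$f{\left(w \right)} = w + 2 w^{2}$ ($f{\left(w \right)} = \left(w^{2} + w^{2}\right) + w = 2 w^{2} + w = w + 2 w^{2}$)
$\frac{10198}{f{\left(-186 \right)}} = \frac{10198}{\left(-186\right) \left(1 + 2 \left(-186\right)\right)} = \frac{10198}{\left(-186\right) \left(1 - 372\right)} = \frac{10198}{\left(-186\right) \left(-371\right)} = \frac{10198}{69006} = 10198 \cdot \frac{1}{69006} = \frac{5099}{34503}$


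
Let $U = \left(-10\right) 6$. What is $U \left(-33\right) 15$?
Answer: $29700$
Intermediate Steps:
$U = -60$
$U \left(-33\right) 15 = \left(-60\right) \left(-33\right) 15 = 1980 \cdot 15 = 29700$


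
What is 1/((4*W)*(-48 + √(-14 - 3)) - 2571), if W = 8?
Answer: -4107/16884857 - 32*I*√17/16884857 ≈ -0.00024324 - 7.8141e-6*I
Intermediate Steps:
1/((4*W)*(-48 + √(-14 - 3)) - 2571) = 1/((4*8)*(-48 + √(-14 - 3)) - 2571) = 1/(32*(-48 + √(-17)) - 2571) = 1/(32*(-48 + I*√17) - 2571) = 1/((-1536 + 32*I*√17) - 2571) = 1/(-4107 + 32*I*√17)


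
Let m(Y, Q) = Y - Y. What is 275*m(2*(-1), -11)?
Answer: 0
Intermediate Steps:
m(Y, Q) = 0
275*m(2*(-1), -11) = 275*0 = 0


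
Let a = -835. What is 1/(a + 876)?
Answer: 1/41 ≈ 0.024390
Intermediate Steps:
1/(a + 876) = 1/(-835 + 876) = 1/41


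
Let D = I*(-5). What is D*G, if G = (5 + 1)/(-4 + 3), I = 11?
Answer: 330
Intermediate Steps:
D = -55 (D = 11*(-5) = -55)
G = -6 (G = 6/(-1) = 6*(-1) = -6)
D*G = -55*(-6) = 330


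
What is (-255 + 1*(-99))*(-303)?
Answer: 107262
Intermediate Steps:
(-255 + 1*(-99))*(-303) = (-255 - 99)*(-303) = -354*(-303) = 107262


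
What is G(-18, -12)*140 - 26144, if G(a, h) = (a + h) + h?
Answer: -32024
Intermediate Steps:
G(a, h) = a + 2*h
G(-18, -12)*140 - 26144 = (-18 + 2*(-12))*140 - 26144 = (-18 - 24)*140 - 26144 = -42*140 - 26144 = -5880 - 26144 = -32024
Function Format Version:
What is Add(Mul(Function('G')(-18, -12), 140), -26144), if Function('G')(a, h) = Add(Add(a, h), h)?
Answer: -32024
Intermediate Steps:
Function('G')(a, h) = Add(a, Mul(2, h))
Add(Mul(Function('G')(-18, -12), 140), -26144) = Add(Mul(Add(-18, Mul(2, -12)), 140), -26144) = Add(Mul(Add(-18, -24), 140), -26144) = Add(Mul(-42, 140), -26144) = Add(-5880, -26144) = -32024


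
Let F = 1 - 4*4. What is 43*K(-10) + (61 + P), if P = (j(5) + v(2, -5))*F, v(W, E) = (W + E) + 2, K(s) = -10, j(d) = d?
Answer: -429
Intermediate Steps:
v(W, E) = 2 + E + W (v(W, E) = (E + W) + 2 = 2 + E + W)
F = -15 (F = 1 - 16 = -15)
P = -60 (P = (5 + (2 - 5 + 2))*(-15) = (5 - 1)*(-15) = 4*(-15) = -60)
43*K(-10) + (61 + P) = 43*(-10) + (61 - 60) = -430 + 1 = -429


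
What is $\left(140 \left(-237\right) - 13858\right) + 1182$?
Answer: $-45856$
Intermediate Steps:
$\left(140 \left(-237\right) - 13858\right) + 1182 = \left(-33180 - 13858\right) + 1182 = -47038 + 1182 = -45856$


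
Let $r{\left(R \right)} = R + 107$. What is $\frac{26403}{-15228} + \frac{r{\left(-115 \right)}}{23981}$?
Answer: $- \frac{211097389}{121727556} \approx -1.7342$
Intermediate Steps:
$r{\left(R \right)} = 107 + R$
$\frac{26403}{-15228} + \frac{r{\left(-115 \right)}}{23981} = \frac{26403}{-15228} + \frac{107 - 115}{23981} = 26403 \left(- \frac{1}{15228}\right) - \frac{8}{23981} = - \frac{8801}{5076} - \frac{8}{23981} = - \frac{211097389}{121727556}$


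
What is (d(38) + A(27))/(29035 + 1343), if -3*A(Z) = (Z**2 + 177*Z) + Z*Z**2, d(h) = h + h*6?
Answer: -8131/30378 ≈ -0.26766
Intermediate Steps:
d(h) = 7*h (d(h) = h + 6*h = 7*h)
A(Z) = -59*Z - Z**2/3 - Z**3/3 (A(Z) = -((Z**2 + 177*Z) + Z*Z**2)/3 = -((Z**2 + 177*Z) + Z**3)/3 = -(Z**2 + Z**3 + 177*Z)/3 = -59*Z - Z**2/3 - Z**3/3)
(d(38) + A(27))/(29035 + 1343) = (7*38 - 1/3*27*(177 + 27 + 27**2))/(29035 + 1343) = (266 - 1/3*27*(177 + 27 + 729))/30378 = (266 - 1/3*27*933)*(1/30378) = (266 - 8397)*(1/30378) = -8131*1/30378 = -8131/30378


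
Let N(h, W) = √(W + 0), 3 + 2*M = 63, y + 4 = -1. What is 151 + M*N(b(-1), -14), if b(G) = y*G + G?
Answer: 151 + 30*I*√14 ≈ 151.0 + 112.25*I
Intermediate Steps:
y = -5 (y = -4 - 1 = -5)
M = 30 (M = -3/2 + (½)*63 = -3/2 + 63/2 = 30)
b(G) = -4*G (b(G) = -5*G + G = -4*G)
N(h, W) = √W
151 + M*N(b(-1), -14) = 151 + 30*√(-14) = 151 + 30*(I*√14) = 151 + 30*I*√14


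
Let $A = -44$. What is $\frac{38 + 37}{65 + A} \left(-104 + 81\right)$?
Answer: $- \frac{575}{7} \approx -82.143$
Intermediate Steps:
$\frac{38 + 37}{65 + A} \left(-104 + 81\right) = \frac{38 + 37}{65 - 44} \left(-104 + 81\right) = \frac{75}{21} \left(-23\right) = 75 \cdot \frac{1}{21} \left(-23\right) = \frac{25}{7} \left(-23\right) = - \frac{575}{7}$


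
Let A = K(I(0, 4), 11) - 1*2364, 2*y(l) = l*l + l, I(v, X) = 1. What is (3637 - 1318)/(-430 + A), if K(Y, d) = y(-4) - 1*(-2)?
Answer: -2319/2786 ≈ -0.83238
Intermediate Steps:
y(l) = l/2 + l**2/2 (y(l) = (l*l + l)/2 = (l**2 + l)/2 = (l + l**2)/2 = l/2 + l**2/2)
K(Y, d) = 8 (K(Y, d) = (1/2)*(-4)*(1 - 4) - 1*(-2) = (1/2)*(-4)*(-3) + 2 = 6 + 2 = 8)
A = -2356 (A = 8 - 1*2364 = 8 - 2364 = -2356)
(3637 - 1318)/(-430 + A) = (3637 - 1318)/(-430 - 2356) = 2319/(-2786) = 2319*(-1/2786) = -2319/2786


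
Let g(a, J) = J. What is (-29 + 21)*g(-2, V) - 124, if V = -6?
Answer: -76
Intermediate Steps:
(-29 + 21)*g(-2, V) - 124 = (-29 + 21)*(-6) - 124 = -8*(-6) - 124 = 48 - 124 = -76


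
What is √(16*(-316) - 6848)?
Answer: 8*I*√186 ≈ 109.11*I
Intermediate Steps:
√(16*(-316) - 6848) = √(-5056 - 6848) = √(-11904) = 8*I*√186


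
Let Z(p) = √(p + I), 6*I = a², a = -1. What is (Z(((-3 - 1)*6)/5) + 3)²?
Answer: (90 + I*√4170)²/900 ≈ 4.3667 + 12.915*I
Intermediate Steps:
I = ⅙ (I = (⅙)*(-1)² = (⅙)*1 = ⅙ ≈ 0.16667)
Z(p) = √(⅙ + p) (Z(p) = √(p + ⅙) = √(⅙ + p))
(Z(((-3 - 1)*6)/5) + 3)² = (√(6 + 36*(((-3 - 1)*6)/5))/6 + 3)² = (√(6 + 36*(-4*6*(⅕)))/6 + 3)² = (√(6 + 36*(-24*⅕))/6 + 3)² = (√(6 + 36*(-24/5))/6 + 3)² = (√(6 - 864/5)/6 + 3)² = (√(-834/5)/6 + 3)² = ((I*√4170/5)/6 + 3)² = (I*√4170/30 + 3)² = (3 + I*√4170/30)²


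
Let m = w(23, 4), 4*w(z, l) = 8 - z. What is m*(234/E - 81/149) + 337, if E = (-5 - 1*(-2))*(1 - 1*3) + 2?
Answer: 546773/2384 ≈ 229.35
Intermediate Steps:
w(z, l) = 2 - z/4 (w(z, l) = (8 - z)/4 = 2 - z/4)
m = -15/4 (m = 2 - 1/4*23 = 2 - 23/4 = -15/4 ≈ -3.7500)
E = 8 (E = (-5 + 2)*(1 - 3) + 2 = -3*(-2) + 2 = 6 + 2 = 8)
m*(234/E - 81/149) + 337 = -15*(234/8 - 81/149)/4 + 337 = -15*(234*(1/8) - 81*1/149)/4 + 337 = -15*(117/4 - 81/149)/4 + 337 = -15/4*17109/596 + 337 = -256635/2384 + 337 = 546773/2384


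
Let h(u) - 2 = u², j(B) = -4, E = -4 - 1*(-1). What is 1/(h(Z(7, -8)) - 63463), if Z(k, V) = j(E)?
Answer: -1/63445 ≈ -1.5762e-5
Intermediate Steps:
E = -3 (E = -4 + 1 = -3)
Z(k, V) = -4
h(u) = 2 + u²
1/(h(Z(7, -8)) - 63463) = 1/((2 + (-4)²) - 63463) = 1/((2 + 16) - 63463) = 1/(18 - 63463) = 1/(-63445) = -1/63445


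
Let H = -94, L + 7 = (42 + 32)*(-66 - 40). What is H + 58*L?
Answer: -455452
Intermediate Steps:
L = -7851 (L = -7 + (42 + 32)*(-66 - 40) = -7 + 74*(-106) = -7 - 7844 = -7851)
H + 58*L = -94 + 58*(-7851) = -94 - 455358 = -455452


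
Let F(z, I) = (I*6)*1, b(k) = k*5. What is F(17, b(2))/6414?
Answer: 10/1069 ≈ 0.0093545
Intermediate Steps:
b(k) = 5*k
F(z, I) = 6*I (F(z, I) = (6*I)*1 = 6*I)
F(17, b(2))/6414 = (6*(5*2))/6414 = (6*10)*(1/6414) = 60*(1/6414) = 10/1069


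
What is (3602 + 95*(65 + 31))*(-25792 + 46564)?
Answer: 264261384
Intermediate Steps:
(3602 + 95*(65 + 31))*(-25792 + 46564) = (3602 + 95*96)*20772 = (3602 + 9120)*20772 = 12722*20772 = 264261384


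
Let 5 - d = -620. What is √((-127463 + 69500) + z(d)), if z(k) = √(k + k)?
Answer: √(-57963 + 25*√2) ≈ 240.68*I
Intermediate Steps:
d = 625 (d = 5 - 1*(-620) = 5 + 620 = 625)
z(k) = √2*√k (z(k) = √(2*k) = √2*√k)
√((-127463 + 69500) + z(d)) = √((-127463 + 69500) + √2*√625) = √(-57963 + √2*25) = √(-57963 + 25*√2)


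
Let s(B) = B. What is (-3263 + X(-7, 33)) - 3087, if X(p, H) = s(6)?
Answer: -6344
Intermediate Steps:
X(p, H) = 6
(-3263 + X(-7, 33)) - 3087 = (-3263 + 6) - 3087 = -3257 - 3087 = -6344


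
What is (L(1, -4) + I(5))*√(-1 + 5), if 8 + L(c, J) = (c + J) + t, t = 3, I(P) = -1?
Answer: -18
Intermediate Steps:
L(c, J) = -5 + J + c (L(c, J) = -8 + ((c + J) + 3) = -8 + ((J + c) + 3) = -8 + (3 + J + c) = -5 + J + c)
(L(1, -4) + I(5))*√(-1 + 5) = ((-5 - 4 + 1) - 1)*√(-1 + 5) = (-8 - 1)*√4 = -9*2 = -18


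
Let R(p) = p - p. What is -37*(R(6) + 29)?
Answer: -1073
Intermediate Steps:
R(p) = 0
-37*(R(6) + 29) = -37*(0 + 29) = -37*29 = -1073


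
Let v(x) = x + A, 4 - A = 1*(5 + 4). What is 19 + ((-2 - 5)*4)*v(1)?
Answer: 131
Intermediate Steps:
A = -5 (A = 4 - (5 + 4) = 4 - 9 = -5)
v(x) = -5 + x (v(x) = x - 5 = -5 + x)
19 + ((-2 - 5)*4)*v(1) = 19 + ((-2 - 5)*4)*(-5 + 1) = 19 - 7*4*(-4) = 19 - 28*(-4) = 19 + 112 = 131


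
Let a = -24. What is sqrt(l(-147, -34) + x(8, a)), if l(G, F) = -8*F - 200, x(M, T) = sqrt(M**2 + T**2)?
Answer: 2*sqrt(18 + 2*sqrt(10)) ≈ 9.8640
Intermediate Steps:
l(G, F) = -200 - 8*F
sqrt(l(-147, -34) + x(8, a)) = sqrt((-200 - 8*(-34)) + sqrt(8**2 + (-24)**2)) = sqrt((-200 + 272) + sqrt(64 + 576)) = sqrt(72 + sqrt(640)) = sqrt(72 + 8*sqrt(10))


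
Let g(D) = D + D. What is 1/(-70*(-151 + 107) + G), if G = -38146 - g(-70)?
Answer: -1/34926 ≈ -2.8632e-5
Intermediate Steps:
g(D) = 2*D
G = -38006 (G = -38146 - 2*(-70) = -38146 - 1*(-140) = -38146 + 140 = -38006)
1/(-70*(-151 + 107) + G) = 1/(-70*(-151 + 107) - 38006) = 1/(-70*(-44) - 38006) = 1/(3080 - 38006) = 1/(-34926) = -1/34926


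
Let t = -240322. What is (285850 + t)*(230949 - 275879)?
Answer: -2045573040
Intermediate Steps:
(285850 + t)*(230949 - 275879) = (285850 - 240322)*(230949 - 275879) = 45528*(-44930) = -2045573040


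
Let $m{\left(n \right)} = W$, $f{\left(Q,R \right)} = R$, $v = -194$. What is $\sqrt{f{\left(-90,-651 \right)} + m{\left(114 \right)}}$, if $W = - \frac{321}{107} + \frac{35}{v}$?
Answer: $\frac{i \sqrt{24620734}}{194} \approx 25.577 i$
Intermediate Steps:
$W = - \frac{617}{194}$ ($W = - \frac{321}{107} + \frac{35}{-194} = \left(-321\right) \frac{1}{107} + 35 \left(- \frac{1}{194}\right) = -3 - \frac{35}{194} = - \frac{617}{194} \approx -3.1804$)
$m{\left(n \right)} = - \frac{617}{194}$
$\sqrt{f{\left(-90,-651 \right)} + m{\left(114 \right)}} = \sqrt{-651 - \frac{617}{194}} = \sqrt{- \frac{126911}{194}} = \frac{i \sqrt{24620734}}{194}$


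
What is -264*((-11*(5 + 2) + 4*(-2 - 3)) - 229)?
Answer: 86064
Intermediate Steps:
-264*((-11*(5 + 2) + 4*(-2 - 3)) - 229) = -264*((-11*7 + 4*(-5)) - 229) = -264*((-77 - 20) - 229) = -264*(-97 - 229) = -264*(-326) = 86064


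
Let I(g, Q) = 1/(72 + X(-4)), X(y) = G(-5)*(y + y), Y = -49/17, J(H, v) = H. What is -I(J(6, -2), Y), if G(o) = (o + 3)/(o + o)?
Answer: -5/352 ≈ -0.014205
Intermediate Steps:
G(o) = (3 + o)/(2*o) (G(o) = (3 + o)/((2*o)) = (3 + o)*(1/(2*o)) = (3 + o)/(2*o))
Y = -49/17 (Y = -49*1/17 = -49/17 ≈ -2.8824)
X(y) = 2*y/5 (X(y) = ((½)*(3 - 5)/(-5))*(y + y) = ((½)*(-⅕)*(-2))*(2*y) = (2*y)/5 = 2*y/5)
I(g, Q) = 5/352 (I(g, Q) = 1/(72 + (⅖)*(-4)) = 1/(72 - 8/5) = 1/(352/5) = 5/352)
-I(J(6, -2), Y) = -1*5/352 = -5/352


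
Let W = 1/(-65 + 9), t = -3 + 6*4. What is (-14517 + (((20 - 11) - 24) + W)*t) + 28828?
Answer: 111965/8 ≈ 13996.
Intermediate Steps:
t = 21 (t = -3 + 24 = 21)
W = -1/56 (W = 1/(-56) = -1/56 ≈ -0.017857)
(-14517 + (((20 - 11) - 24) + W)*t) + 28828 = (-14517 + (((20 - 11) - 24) - 1/56)*21) + 28828 = (-14517 + ((9 - 24) - 1/56)*21) + 28828 = (-14517 + (-15 - 1/56)*21) + 28828 = (-14517 - 841/56*21) + 28828 = (-14517 - 2523/8) + 28828 = -118659/8 + 28828 = 111965/8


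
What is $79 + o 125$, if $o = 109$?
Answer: $13704$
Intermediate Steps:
$79 + o 125 = 79 + 109 \cdot 125 = 79 + 13625 = 13704$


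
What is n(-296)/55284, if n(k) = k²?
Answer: 21904/13821 ≈ 1.5848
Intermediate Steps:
n(-296)/55284 = (-296)²/55284 = 87616*(1/55284) = 21904/13821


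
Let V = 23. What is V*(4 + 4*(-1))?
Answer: 0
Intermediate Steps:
V*(4 + 4*(-1)) = 23*(4 + 4*(-1)) = 23*(4 - 4) = 23*0 = 0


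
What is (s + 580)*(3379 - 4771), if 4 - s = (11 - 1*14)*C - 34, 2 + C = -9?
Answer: -814320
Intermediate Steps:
C = -11 (C = -2 - 9 = -11)
s = 5 (s = 4 - ((11 - 1*14)*(-11) - 34) = 4 - ((11 - 14)*(-11) - 34) = 4 - (-3*(-11) - 34) = 4 - (33 - 34) = 4 - 1*(-1) = 4 + 1 = 5)
(s + 580)*(3379 - 4771) = (5 + 580)*(3379 - 4771) = 585*(-1392) = -814320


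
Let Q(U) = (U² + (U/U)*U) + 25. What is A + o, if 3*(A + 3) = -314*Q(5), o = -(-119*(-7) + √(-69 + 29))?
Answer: -19778/3 - 2*I*√10 ≈ -6592.7 - 6.3246*I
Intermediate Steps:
Q(U) = 25 + U + U² (Q(U) = (U² + 1*U) + 25 = (U² + U) + 25 = (U + U²) + 25 = 25 + U + U²)
o = -833 - 2*I*√10 (o = -(833 + √(-40)) = -(833 + 2*I*√10) = -833 - 2*I*√10 ≈ -833.0 - 6.3246*I)
A = -17279/3 (A = -3 + (-314*(25 + 5 + 5²))/3 = -3 + (-314*(25 + 5 + 25))/3 = -3 + (-314*55)/3 = -3 + (⅓)*(-17270) = -3 - 17270/3 = -17279/3 ≈ -5759.7)
A + o = -17279/3 + (-833 - 2*I*√10) = -19778/3 - 2*I*√10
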